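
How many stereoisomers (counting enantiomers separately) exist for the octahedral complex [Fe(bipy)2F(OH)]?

3

Each bipy is bidentate and must span two cis positions.
The distinct arrangements are (2 in all): F and OH mutually trans; F and OH mutually cis (chiral).
One of these lacks any improper symmetry element and so occurs as an enantiomeric pair, giving 2 + 1 = 3 stereoisomers in total.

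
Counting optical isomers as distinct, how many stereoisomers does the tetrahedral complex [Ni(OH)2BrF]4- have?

In a tetrahedral complex all four positions are equivalent and every pair of ligands is adjacent — there is no cis/trans distinction.
Only one geometric arrangement is possible.

1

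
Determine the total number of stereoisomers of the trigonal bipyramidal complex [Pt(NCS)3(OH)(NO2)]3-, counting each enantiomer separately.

4

A trigonal bipyramid has two axial and three equatorial sites, which are chemically inequivalent.
Working through the distinct placements yields 4 geometric isomers: OH equatorial, NO2 equatorial; OH equatorial, NO2 axial; OH axial, NO2 equatorial; OH axial, NO2 axial.
Each arrangement has an internal mirror plane or centre of symmetry, so none is chiral.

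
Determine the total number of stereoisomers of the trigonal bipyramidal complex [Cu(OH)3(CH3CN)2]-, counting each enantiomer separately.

In a trigonal bipyramid the two axial positions differ from the three equatorial ones.
Systematic placement gives 3 geometric isomers: CH3CN both axial; CH3CN one axial, one equatorial; CH3CN both equatorial.
Each arrangement has an internal mirror plane or centre of symmetry, so none is chiral.

3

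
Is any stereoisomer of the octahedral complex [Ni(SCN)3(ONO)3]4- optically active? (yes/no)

no

There are 2 geometric isomers: SCN mer; SCN fac.
Each arrangement has an internal mirror plane or centre of symmetry, so none is chiral.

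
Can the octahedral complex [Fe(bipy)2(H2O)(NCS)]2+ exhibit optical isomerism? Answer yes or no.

The six octahedral sites form three mutually perpendicular trans pairs.
Each bipy is bidentate and must span two cis positions.
Systematic placement gives 2 geometric isomers: H2O and NCS mutually trans; H2O and NCS mutually cis (chiral).
One of these lacks any improper symmetry element and so occurs as an enantiomeric pair, giving 2 + 1 = 3 stereoisomers in total.

yes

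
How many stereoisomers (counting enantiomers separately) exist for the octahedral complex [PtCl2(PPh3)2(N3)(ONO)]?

8

There are 6 geometric isomers: Cl trans, PPh3 trans; Cl trans, PPh3 cis; Cl cis, PPh3 trans; Cl cis, PPh3 cis (3 arrangements, 2 chiral).
Of these, 2 lack any improper symmetry element and so occur as enantiomeric pairs, giving 6 + 2 = 8 stereoisomers in total.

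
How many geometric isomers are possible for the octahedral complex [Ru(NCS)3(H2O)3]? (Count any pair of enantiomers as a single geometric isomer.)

The six octahedral sites form three mutually perpendicular trans pairs.
Systematic placement gives 2 geometric isomers: NCS mer; NCS fac.

2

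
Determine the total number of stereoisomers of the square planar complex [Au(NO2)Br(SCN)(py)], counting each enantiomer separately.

3

A square has two trans pairs of vertices; adjacent vertices are cis.
The distinct arrangements are (3 in all): (Br/SCN trans, NO2/py trans); (Br/py trans, NO2/SCN trans); (Br/NO2 trans, SCN/py trans).
Each arrangement has an internal mirror plane or centre of symmetry, so none is chiral.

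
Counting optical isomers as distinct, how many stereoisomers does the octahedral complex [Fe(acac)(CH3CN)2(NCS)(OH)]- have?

In an octahedral complex each vertex has one trans partner and four cis neighbours.
Each acac is bidentate and must span two cis positions.
Systematic placement gives 4 geometric isomers: CH3CN trans; CH3CN cis (3 arrangements, 2 chiral).
Of these, 2 lack any improper symmetry element and so occur as enantiomeric pairs, giving 4 + 2 = 6 stereoisomers in total.

6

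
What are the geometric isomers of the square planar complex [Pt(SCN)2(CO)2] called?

In a square planar complex each vertex has one trans partner and two cis neighbours.
Working through the distinct placements yields 2 geometric isomers: SCN cis; SCN trans.

cis and trans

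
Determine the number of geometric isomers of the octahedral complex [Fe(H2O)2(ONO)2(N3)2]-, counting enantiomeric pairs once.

An octahedron has six vertices in three trans pairs; every non-trans pair is cis.
There are 5 geometric isomers: H2O trans, ONO trans, N3 trans; H2O trans, ONO cis, N3 cis; H2O cis, ONO trans, N3 cis; H2O cis, ONO cis, N3 cis (chiral); H2O cis, ONO cis, N3 trans.

5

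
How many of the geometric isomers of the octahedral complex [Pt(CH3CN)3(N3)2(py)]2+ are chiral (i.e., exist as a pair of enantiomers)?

0

The six octahedral sites form three mutually perpendicular trans pairs.
There are 3 geometric isomers: CH3CN mer, N3 cis; CH3CN mer, N3 trans; CH3CN fac, N3 cis.
Each arrangement has an internal mirror plane or centre of symmetry, so none is chiral.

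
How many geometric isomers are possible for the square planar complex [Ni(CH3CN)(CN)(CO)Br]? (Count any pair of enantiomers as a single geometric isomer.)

3

In a square planar complex each vertex has one trans partner and two cis neighbours.
Systematic placement gives 3 geometric isomers: (Br/CN trans, CH3CN/CO trans); (Br/CO trans, CH3CN/CN trans); (Br/CH3CN trans, CN/CO trans).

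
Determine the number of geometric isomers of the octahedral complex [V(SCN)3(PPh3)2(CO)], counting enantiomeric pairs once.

The distinct arrangements are (3 in all): SCN mer, PPh3 cis; SCN mer, PPh3 trans; SCN fac, PPh3 cis.

3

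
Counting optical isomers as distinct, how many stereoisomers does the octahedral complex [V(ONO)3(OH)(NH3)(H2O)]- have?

An octahedron has six vertices in three trans pairs; every non-trans pair is cis.
The distinct arrangements are (4 in all): ONO mer (3 arrangements); ONO fac (chiral).
One of these lacks any improper symmetry element and so occurs as an enantiomeric pair, giving 4 + 1 = 5 stereoisomers in total.

5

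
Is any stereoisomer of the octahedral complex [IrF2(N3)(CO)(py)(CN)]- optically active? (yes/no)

yes

An octahedron has six vertices in three trans pairs; every non-trans pair is cis.
Systematic enumeration (placing each ligand type in turn and discarding arrangements equivalent by rotation or reflection) gives 9 geometric isomers.
Of these, 6 lack any improper symmetry element and so occur as enantiomeric pairs, giving 9 + 6 = 15 stereoisomers in total.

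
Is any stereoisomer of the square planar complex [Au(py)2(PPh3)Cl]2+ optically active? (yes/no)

Systematic placement gives 2 geometric isomers: py cis; py trans.
Each arrangement has an internal mirror plane or centre of symmetry, so none is chiral.

no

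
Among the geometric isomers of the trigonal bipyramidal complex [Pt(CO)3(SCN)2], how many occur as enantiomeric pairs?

A trigonal bipyramid has two axial and three equatorial sites, which are chemically inequivalent.
There are 3 geometric isomers: SCN both equatorial; SCN one axial, one equatorial; SCN both axial.
Each arrangement has an internal mirror plane or centre of symmetry, so none is chiral.

0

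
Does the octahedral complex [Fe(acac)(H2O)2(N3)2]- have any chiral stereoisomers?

The six octahedral sites form three mutually perpendicular trans pairs.
Each acac is bidentate and must span two cis positions.
Systematic placement gives 3 geometric isomers: H2O trans, N3 cis; H2O cis, N3 cis (chiral); H2O cis, N3 trans.
One of these lacks any improper symmetry element and so occurs as an enantiomeric pair, giving 3 + 1 = 4 stereoisomers in total.

yes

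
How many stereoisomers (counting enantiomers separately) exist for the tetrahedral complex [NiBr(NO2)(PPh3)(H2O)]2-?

All four vertices of a tetrahedron are equivalent and mutually adjacent, so cis/trans isomerism cannot arise.
Only one geometric arrangement is possible; it has no improper symmetry element, so it exists as a pair of enantiomers (2 stereoisomers).

2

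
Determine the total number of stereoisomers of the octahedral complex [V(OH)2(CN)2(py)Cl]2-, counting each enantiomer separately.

In an octahedral complex each vertex has one trans partner and four cis neighbours.
Systematic placement gives 6 geometric isomers: OH cis, CN trans; OH trans, CN trans; OH cis, CN cis (3 arrangements, 2 chiral); OH trans, CN cis.
Of these, 2 lack any improper symmetry element and so occur as enantiomeric pairs, giving 6 + 2 = 8 stereoisomers in total.

8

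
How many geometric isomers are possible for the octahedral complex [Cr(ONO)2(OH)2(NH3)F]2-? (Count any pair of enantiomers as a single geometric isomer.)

6

In an octahedral complex each vertex has one trans partner and four cis neighbours.
Systematic placement gives 6 geometric isomers: ONO trans, OH trans; ONO cis, OH cis (3 arrangements, 2 chiral); ONO trans, OH cis; ONO cis, OH trans.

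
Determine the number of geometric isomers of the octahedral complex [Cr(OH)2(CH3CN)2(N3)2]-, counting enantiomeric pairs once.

In an octahedral complex each vertex has one trans partner and four cis neighbours.
Working through the distinct placements yields 5 geometric isomers: OH trans, CH3CN trans, N3 trans; OH cis, CH3CN trans, N3 cis; OH trans, CH3CN cis, N3 cis; OH cis, CH3CN cis, N3 cis (chiral); OH cis, CH3CN cis, N3 trans.

5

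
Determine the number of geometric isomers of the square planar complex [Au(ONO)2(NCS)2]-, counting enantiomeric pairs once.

2

A square has two trans pairs of vertices; adjacent vertices are cis.
The distinct arrangements are (2 in all): ONO cis; ONO trans.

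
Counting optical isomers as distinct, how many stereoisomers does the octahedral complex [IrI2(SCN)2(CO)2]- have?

In an octahedral complex each vertex has one trans partner and four cis neighbours.
Working through the distinct placements yields 5 geometric isomers: I trans, SCN trans, CO trans; I cis, SCN cis, CO trans; I cis, SCN trans, CO cis; I cis, SCN cis, CO cis (chiral); I trans, SCN cis, CO cis.
One of these lacks any improper symmetry element and so occurs as an enantiomeric pair, giving 5 + 1 = 6 stereoisomers in total.

6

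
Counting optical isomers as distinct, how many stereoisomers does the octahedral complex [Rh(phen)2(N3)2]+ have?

Each phen is bidentate and must span two cis positions.
The distinct arrangements are (2 in all): N3 trans; N3 cis (chiral).
One of these lacks any improper symmetry element and so occurs as an enantiomeric pair, giving 2 + 1 = 3 stereoisomers in total.

3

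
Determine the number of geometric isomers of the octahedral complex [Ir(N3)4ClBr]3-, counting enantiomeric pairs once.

In an octahedral complex each vertex has one trans partner and four cis neighbours.
The distinct arrangements are (2 in all): Cl and Br mutually trans; Cl and Br mutually cis.

2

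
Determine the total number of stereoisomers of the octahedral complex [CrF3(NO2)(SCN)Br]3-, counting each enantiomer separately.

In an octahedral complex each vertex has one trans partner and four cis neighbours.
There are 4 geometric isomers: F mer (3 arrangements); F fac (chiral).
One of these lacks any improper symmetry element and so occurs as an enantiomeric pair, giving 4 + 1 = 5 stereoisomers in total.

5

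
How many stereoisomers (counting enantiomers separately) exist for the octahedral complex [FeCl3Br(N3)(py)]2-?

An octahedron has six vertices in three trans pairs; every non-trans pair is cis.
Working through the distinct placements yields 4 geometric isomers: Cl mer (3 arrangements); Cl fac (chiral).
One of these lacks any improper symmetry element and so occurs as an enantiomeric pair, giving 4 + 1 = 5 stereoisomers in total.

5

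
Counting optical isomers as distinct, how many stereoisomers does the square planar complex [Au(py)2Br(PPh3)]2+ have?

A square has two trans pairs of vertices; adjacent vertices are cis.
Working through the distinct placements yields 2 geometric isomers: py cis; py trans.
Each arrangement has an internal mirror plane or centre of symmetry, so none is chiral.

2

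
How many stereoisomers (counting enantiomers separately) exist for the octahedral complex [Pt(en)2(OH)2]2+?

3

Each en is bidentate and must span two cis positions.
There are 2 geometric isomers: OH trans; OH cis (chiral).
One of these lacks any improper symmetry element and so occurs as an enantiomeric pair, giving 2 + 1 = 3 stereoisomers in total.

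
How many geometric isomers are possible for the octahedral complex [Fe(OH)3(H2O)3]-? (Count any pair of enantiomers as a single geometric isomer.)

The six octahedral sites form three mutually perpendicular trans pairs.
Systematic placement gives 2 geometric isomers: OH mer; OH fac.

2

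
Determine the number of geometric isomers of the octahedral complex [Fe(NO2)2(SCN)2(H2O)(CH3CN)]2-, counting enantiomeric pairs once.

The six octahedral sites form three mutually perpendicular trans pairs.
Systematic placement gives 6 geometric isomers: NO2 trans, SCN trans; NO2 cis, SCN cis (3 arrangements, 2 chiral); NO2 cis, SCN trans; NO2 trans, SCN cis.

6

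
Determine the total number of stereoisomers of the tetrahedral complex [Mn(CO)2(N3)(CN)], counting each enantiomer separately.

In a tetrahedral complex all four positions are equivalent and every pair of ligands is adjacent — there is no cis/trans distinction.
Only one geometric arrangement is possible.

1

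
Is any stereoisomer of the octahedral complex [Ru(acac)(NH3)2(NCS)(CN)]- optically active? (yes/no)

An octahedron has six vertices in three trans pairs; every non-trans pair is cis.
Each acac is bidentate and must span two cis positions.
The distinct arrangements are (4 in all): NH3 cis (3 arrangements, 2 chiral); NH3 trans.
Of these, 2 lack any improper symmetry element and so occur as enantiomeric pairs, giving 4 + 2 = 6 stereoisomers in total.

yes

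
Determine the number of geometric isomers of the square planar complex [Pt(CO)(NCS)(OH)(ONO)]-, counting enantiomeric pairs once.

Systematic placement gives 3 geometric isomers: (CO/OH trans, NCS/ONO trans); (CO/ONO trans, NCS/OH trans); (CO/NCS trans, OH/ONO trans).

3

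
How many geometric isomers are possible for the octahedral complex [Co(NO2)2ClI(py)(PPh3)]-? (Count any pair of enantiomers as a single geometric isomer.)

In an octahedral complex each vertex has one trans partner and four cis neighbours.
Systematic enumeration (placing each ligand type in turn and discarding arrangements equivalent by rotation or reflection) gives 9 geometric isomers.

9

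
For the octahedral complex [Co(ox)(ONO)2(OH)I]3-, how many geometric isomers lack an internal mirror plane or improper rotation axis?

2

In an octahedral complex each vertex has one trans partner and four cis neighbours.
Each ox is bidentate and must span two cis positions.
Working through the distinct placements yields 4 geometric isomers: ONO cis (3 arrangements, 2 chiral); ONO trans.
Of these, 2 lack any improper symmetry element and so occur as enantiomeric pairs, giving 4 + 2 = 6 stereoisomers in total.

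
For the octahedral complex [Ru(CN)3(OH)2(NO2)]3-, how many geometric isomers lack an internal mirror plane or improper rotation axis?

0

An octahedron has six vertices in three trans pairs; every non-trans pair is cis.
There are 3 geometric isomers: CN mer, OH trans; CN mer, OH cis; CN fac, OH cis.
Each arrangement has an internal mirror plane or centre of symmetry, so none is chiral.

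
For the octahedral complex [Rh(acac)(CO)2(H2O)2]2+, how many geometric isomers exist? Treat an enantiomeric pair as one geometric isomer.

The six octahedral sites form three mutually perpendicular trans pairs.
Each acac is bidentate and must span two cis positions.
There are 3 geometric isomers: CO trans, H2O cis; CO cis, H2O cis (chiral); CO cis, H2O trans.

3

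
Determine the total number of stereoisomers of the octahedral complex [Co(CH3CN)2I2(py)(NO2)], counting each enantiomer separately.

Systematic placement gives 6 geometric isomers: CH3CN trans, I trans; CH3CN trans, I cis; CH3CN cis, I cis (3 arrangements, 2 chiral); CH3CN cis, I trans.
Of these, 2 lack any improper symmetry element and so occur as enantiomeric pairs, giving 6 + 2 = 8 stereoisomers in total.

8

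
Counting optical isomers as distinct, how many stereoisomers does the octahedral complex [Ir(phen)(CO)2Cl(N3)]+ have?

6

The six octahedral sites form three mutually perpendicular trans pairs.
Each phen is bidentate and must span two cis positions.
Systematic placement gives 4 geometric isomers: CO trans; CO cis (3 arrangements, 2 chiral).
Of these, 2 lack any improper symmetry element and so occur as enantiomeric pairs, giving 4 + 2 = 6 stereoisomers in total.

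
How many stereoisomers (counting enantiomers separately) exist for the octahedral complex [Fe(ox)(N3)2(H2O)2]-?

Each ox is bidentate and must span two cis positions.
Working through the distinct placements yields 3 geometric isomers: N3 cis, H2O trans; N3 cis, H2O cis (chiral); N3 trans, H2O cis.
One of these lacks any improper symmetry element and so occurs as an enantiomeric pair, giving 3 + 1 = 4 stereoisomers in total.

4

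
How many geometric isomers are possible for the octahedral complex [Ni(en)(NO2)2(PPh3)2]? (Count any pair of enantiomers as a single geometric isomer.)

3

In an octahedral complex each vertex has one trans partner and four cis neighbours.
Each en is bidentate and must span two cis positions.
The distinct arrangements are (3 in all): NO2 trans, PPh3 cis; NO2 cis, PPh3 cis (chiral); NO2 cis, PPh3 trans.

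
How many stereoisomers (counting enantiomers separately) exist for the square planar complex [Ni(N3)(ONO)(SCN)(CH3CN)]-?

There are 3 geometric isomers: (CH3CN/ONO trans, N3/SCN trans); (CH3CN/SCN trans, N3/ONO trans); (CH3CN/N3 trans, ONO/SCN trans).
Each arrangement has an internal mirror plane or centre of symmetry, so none is chiral.

3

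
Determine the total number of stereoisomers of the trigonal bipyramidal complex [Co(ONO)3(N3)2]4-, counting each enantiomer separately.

A trigonal bipyramid has two axial and three equatorial sites, which are chemically inequivalent.
Working through the distinct placements yields 3 geometric isomers: N3 both axial; N3 one axial, one equatorial; N3 both equatorial.
Each arrangement has an internal mirror plane or centre of symmetry, so none is chiral.

3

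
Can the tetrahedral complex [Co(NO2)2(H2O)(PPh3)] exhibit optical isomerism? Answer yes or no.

no

In a tetrahedral complex all four positions are equivalent and every pair of ligands is adjacent — there is no cis/trans distinction.
Only one geometric arrangement is possible.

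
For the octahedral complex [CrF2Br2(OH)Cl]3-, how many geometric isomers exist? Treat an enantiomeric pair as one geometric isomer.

Systematic placement gives 6 geometric isomers: F cis, Br trans; F trans, Br trans; F cis, Br cis (3 arrangements, 2 chiral); F trans, Br cis.

6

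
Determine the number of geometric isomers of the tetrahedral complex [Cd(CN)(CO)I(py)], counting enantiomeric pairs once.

1

In a tetrahedral complex all four positions are equivalent and every pair of ligands is adjacent — there is no cis/trans distinction.
Only one geometric arrangement is possible; it has no improper symmetry element, so it exists as a pair of enantiomers (2 stereoisomers).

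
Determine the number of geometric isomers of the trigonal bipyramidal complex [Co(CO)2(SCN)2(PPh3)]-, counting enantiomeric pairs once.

5

Systematic enumeration (placing each ligand type in turn and discarding arrangements equivalent by rotation or reflection) gives 5 geometric isomers.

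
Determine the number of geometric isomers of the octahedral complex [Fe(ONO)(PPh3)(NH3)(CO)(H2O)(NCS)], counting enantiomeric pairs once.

15

Systematic enumeration (placing each ligand type in turn and discarding arrangements equivalent by rotation or reflection) gives 15 geometric isomers.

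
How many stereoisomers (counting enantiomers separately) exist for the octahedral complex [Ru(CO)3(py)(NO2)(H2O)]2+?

5

In an octahedral complex each vertex has one trans partner and four cis neighbours.
Systematic placement gives 4 geometric isomers: CO mer (3 arrangements); CO fac (chiral).
One of these lacks any improper symmetry element and so occurs as an enantiomeric pair, giving 4 + 1 = 5 stereoisomers in total.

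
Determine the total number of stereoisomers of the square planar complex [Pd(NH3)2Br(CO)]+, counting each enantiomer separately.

2

In a square planar complex each vertex has one trans partner and two cis neighbours.
Systematic placement gives 2 geometric isomers: NH3 cis; NH3 trans.
Each arrangement has an internal mirror plane or centre of symmetry, so none is chiral.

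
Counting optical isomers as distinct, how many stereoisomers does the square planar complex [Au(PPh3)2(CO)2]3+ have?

2

In a square planar complex each vertex has one trans partner and two cis neighbours.
Working through the distinct placements yields 2 geometric isomers: PPh3 cis; PPh3 trans.
Each arrangement has an internal mirror plane or centre of symmetry, so none is chiral.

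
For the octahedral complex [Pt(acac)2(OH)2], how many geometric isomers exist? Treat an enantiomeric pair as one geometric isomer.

The six octahedral sites form three mutually perpendicular trans pairs.
Each acac is bidentate and must span two cis positions.
Working through the distinct placements yields 2 geometric isomers: OH trans; OH cis (chiral).

2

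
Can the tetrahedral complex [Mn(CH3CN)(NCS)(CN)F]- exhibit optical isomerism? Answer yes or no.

All four vertices of a tetrahedron are equivalent and mutually adjacent, so cis/trans isomerism cannot arise.
Only one geometric arrangement is possible; it has no improper symmetry element, so it exists as a pair of enantiomers (2 stereoisomers).

yes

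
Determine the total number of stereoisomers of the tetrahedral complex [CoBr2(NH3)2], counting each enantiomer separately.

Only one geometric arrangement is possible.

1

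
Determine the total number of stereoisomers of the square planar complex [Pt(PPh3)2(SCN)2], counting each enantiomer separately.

2

In a square planar complex each vertex has one trans partner and two cis neighbours.
Systematic placement gives 2 geometric isomers: PPh3 cis; PPh3 trans.
Each arrangement has an internal mirror plane or centre of symmetry, so none is chiral.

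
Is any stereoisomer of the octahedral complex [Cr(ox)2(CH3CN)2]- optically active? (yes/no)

yes

The six octahedral sites form three mutually perpendicular trans pairs.
Each ox is bidentate and must span two cis positions.
Systematic placement gives 2 geometric isomers: CH3CN trans; CH3CN cis (chiral).
One of these lacks any improper symmetry element and so occurs as an enantiomeric pair, giving 2 + 1 = 3 stereoisomers in total.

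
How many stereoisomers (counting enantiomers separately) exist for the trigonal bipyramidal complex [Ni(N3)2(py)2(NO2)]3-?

6

Placing the ligands in turn and identifying arrangements related by rotation or reflection leaves 5 distinct geometric isomers.
One of these lacks any improper symmetry element and so occurs as an enantiomeric pair, giving 5 + 1 = 6 stereoisomers in total.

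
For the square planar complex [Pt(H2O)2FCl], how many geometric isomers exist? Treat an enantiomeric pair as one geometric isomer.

2

In a square planar complex each vertex has one trans partner and two cis neighbours.
The distinct arrangements are (2 in all): H2O cis; H2O trans.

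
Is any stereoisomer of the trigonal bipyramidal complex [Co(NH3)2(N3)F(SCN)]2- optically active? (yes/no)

In a trigonal bipyramid the two axial positions differ from the three equatorial ones.
Exhaustive case analysis gives 7 geometric isomers.
Of these, 3 lack any improper symmetry element and so occur as enantiomeric pairs, giving 7 + 3 = 10 stereoisomers in total.

yes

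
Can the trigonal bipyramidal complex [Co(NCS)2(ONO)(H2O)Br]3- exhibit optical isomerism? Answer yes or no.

In a trigonal bipyramid the two axial positions differ from the three equatorial ones.
Placing the ligands in turn and identifying arrangements related by rotation or reflection leaves 7 distinct geometric isomers.
Of these, 3 lack any improper symmetry element and so occur as enantiomeric pairs, giving 7 + 3 = 10 stereoisomers in total.

yes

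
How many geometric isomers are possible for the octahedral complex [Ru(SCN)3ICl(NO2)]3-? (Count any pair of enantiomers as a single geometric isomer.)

4

The six octahedral sites form three mutually perpendicular trans pairs.
Systematic placement gives 4 geometric isomers: SCN mer (3 arrangements); SCN fac (chiral).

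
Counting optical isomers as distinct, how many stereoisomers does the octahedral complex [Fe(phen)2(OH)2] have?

3

Each phen is bidentate and must span two cis positions.
The distinct arrangements are (2 in all): OH trans; OH cis (chiral).
One of these lacks any improper symmetry element and so occurs as an enantiomeric pair, giving 2 + 1 = 3 stereoisomers in total.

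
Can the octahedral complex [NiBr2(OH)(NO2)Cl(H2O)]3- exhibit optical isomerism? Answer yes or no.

yes

Systematic enumeration (placing each ligand type in turn and discarding arrangements equivalent by rotation or reflection) gives 9 geometric isomers.
Of these, 6 lack any improper symmetry element and so occur as enantiomeric pairs, giving 9 + 6 = 15 stereoisomers in total.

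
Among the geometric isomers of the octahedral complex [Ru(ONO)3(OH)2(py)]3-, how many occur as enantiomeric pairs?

0

An octahedron has six vertices in three trans pairs; every non-trans pair is cis.
The distinct arrangements are (3 in all): ONO mer, OH trans; ONO fac, OH cis; ONO mer, OH cis.
Each arrangement has an internal mirror plane or centre of symmetry, so none is chiral.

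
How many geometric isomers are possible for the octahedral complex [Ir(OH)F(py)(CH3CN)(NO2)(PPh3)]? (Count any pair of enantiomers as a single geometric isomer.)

An octahedron has six vertices in three trans pairs; every non-trans pair is cis.
Systematic enumeration (placing each ligand type in turn and discarding arrangements equivalent by rotation or reflection) gives 15 geometric isomers.

15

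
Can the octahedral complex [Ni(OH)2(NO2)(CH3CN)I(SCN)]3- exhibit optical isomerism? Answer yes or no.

In an octahedral complex each vertex has one trans partner and four cis neighbours.
Placing the ligands in turn and identifying arrangements related by rotation or reflection leaves 9 distinct geometric isomers.
Of these, 6 lack any improper symmetry element and so occur as enantiomeric pairs, giving 9 + 6 = 15 stereoisomers in total.

yes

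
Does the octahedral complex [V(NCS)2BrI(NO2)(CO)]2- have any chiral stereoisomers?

yes

An octahedron has six vertices in three trans pairs; every non-trans pair is cis.
Exhaustive case analysis gives 9 geometric isomers.
Of these, 6 lack any improper symmetry element and so occur as enantiomeric pairs, giving 9 + 6 = 15 stereoisomers in total.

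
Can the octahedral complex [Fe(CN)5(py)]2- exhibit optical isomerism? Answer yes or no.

In an octahedral complex each vertex has one trans partner and four cis neighbours.
Only one geometric arrangement is possible.

no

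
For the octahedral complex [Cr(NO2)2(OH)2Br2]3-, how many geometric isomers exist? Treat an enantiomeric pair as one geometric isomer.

In an octahedral complex each vertex has one trans partner and four cis neighbours.
The distinct arrangements are (5 in all): NO2 trans, OH trans, Br trans; NO2 cis, OH cis, Br trans; NO2 cis, OH trans, Br cis; NO2 cis, OH cis, Br cis (chiral); NO2 trans, OH cis, Br cis.

5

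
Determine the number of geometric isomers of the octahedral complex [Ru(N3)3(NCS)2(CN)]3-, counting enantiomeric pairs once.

3

In an octahedral complex each vertex has one trans partner and four cis neighbours.
Working through the distinct placements yields 3 geometric isomers: N3 mer, NCS trans; N3 fac, NCS cis; N3 mer, NCS cis.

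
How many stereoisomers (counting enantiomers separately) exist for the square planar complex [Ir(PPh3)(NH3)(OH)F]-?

Systematic placement gives 3 geometric isomers: (F/OH trans, NH3/PPh3 trans); (F/PPh3 trans, NH3/OH trans); (F/NH3 trans, OH/PPh3 trans).
Each arrangement has an internal mirror plane or centre of symmetry, so none is chiral.

3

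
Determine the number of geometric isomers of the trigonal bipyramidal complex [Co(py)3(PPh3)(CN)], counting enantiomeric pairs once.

4

A trigonal bipyramid has two axial and three equatorial sites, which are chemically inequivalent.
The distinct arrangements are (4 in all): PPh3 axial, CN axial; PPh3 equatorial, CN axial; PPh3 axial, CN equatorial; PPh3 equatorial, CN equatorial.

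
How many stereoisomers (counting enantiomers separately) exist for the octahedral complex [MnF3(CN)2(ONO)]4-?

In an octahedral complex each vertex has one trans partner and four cis neighbours.
There are 3 geometric isomers: F mer, CN trans; F fac, CN cis; F mer, CN cis.
Each arrangement has an internal mirror plane or centre of symmetry, so none is chiral.

3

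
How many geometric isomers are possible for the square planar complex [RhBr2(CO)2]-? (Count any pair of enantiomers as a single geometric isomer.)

2

In a square planar complex each vertex has one trans partner and two cis neighbours.
There are 2 geometric isomers: Br cis; Br trans.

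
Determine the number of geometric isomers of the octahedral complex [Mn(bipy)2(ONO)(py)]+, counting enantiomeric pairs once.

In an octahedral complex each vertex has one trans partner and four cis neighbours.
Each bipy is bidentate and must span two cis positions.
Systematic placement gives 2 geometric isomers: ONO and py mutually cis (chiral); ONO and py mutually trans.

2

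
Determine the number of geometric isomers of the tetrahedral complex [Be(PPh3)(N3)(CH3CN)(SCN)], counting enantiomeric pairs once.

1

Only one geometric arrangement is possible; it has no improper symmetry element, so it exists as a pair of enantiomers (2 stereoisomers).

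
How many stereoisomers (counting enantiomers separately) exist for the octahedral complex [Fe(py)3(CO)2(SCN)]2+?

3

The six octahedral sites form three mutually perpendicular trans pairs.
Systematic placement gives 3 geometric isomers: py mer, CO trans; py mer, CO cis; py fac, CO cis.
Each arrangement has an internal mirror plane or centre of symmetry, so none is chiral.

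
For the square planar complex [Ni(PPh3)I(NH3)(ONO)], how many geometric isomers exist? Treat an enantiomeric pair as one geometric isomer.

3

In a square planar complex each vertex has one trans partner and two cis neighbours.
The distinct arrangements are (3 in all): (I/ONO trans, NH3/PPh3 trans); (I/PPh3 trans, NH3/ONO trans); (I/NH3 trans, ONO/PPh3 trans).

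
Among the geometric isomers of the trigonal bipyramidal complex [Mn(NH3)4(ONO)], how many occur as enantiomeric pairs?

0

A trigonal bipyramid has two axial and three equatorial sites, which are chemically inequivalent.
Working through the distinct placements yields 2 geometric isomers: ONO equatorial; ONO axial.
Each arrangement has an internal mirror plane or centre of symmetry, so none is chiral.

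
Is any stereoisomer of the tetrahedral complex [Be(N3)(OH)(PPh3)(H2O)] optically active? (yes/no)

In a tetrahedral complex all four positions are equivalent and every pair of ligands is adjacent — there is no cis/trans distinction.
Only one geometric arrangement is possible; it has no improper symmetry element, so it exists as a pair of enantiomers (2 stereoisomers).

yes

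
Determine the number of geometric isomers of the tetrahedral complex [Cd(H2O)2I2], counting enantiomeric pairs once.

1

All four vertices of a tetrahedron are equivalent and mutually adjacent, so cis/trans isomerism cannot arise.
Only one geometric arrangement is possible.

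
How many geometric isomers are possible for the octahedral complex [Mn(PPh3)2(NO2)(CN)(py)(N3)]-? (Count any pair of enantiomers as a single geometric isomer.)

The six octahedral sites form three mutually perpendicular trans pairs.
Systematic enumeration (placing each ligand type in turn and discarding arrangements equivalent by rotation or reflection) gives 9 geometric isomers.

9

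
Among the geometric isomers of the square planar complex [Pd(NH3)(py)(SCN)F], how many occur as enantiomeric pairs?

In a square planar complex each vertex has one trans partner and two cis neighbours.
Working through the distinct placements yields 3 geometric isomers: (F/SCN trans, NH3/py trans); (F/py trans, NH3/SCN trans); (F/NH3 trans, SCN/py trans).
Each arrangement has an internal mirror plane or centre of symmetry, so none is chiral.

0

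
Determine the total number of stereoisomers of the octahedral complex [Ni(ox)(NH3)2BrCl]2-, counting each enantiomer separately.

6

Each ox is bidentate and must span two cis positions.
Working through the distinct placements yields 4 geometric isomers: NH3 cis (3 arrangements, 2 chiral); NH3 trans.
Of these, 2 lack any improper symmetry element and so occur as enantiomeric pairs, giving 4 + 2 = 6 stereoisomers in total.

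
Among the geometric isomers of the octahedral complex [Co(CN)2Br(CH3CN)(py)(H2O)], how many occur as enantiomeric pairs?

In an octahedral complex each vertex has one trans partner and four cis neighbours.
Systematic enumeration (placing each ligand type in turn and discarding arrangements equivalent by rotation or reflection) gives 9 geometric isomers.
Of these, 6 lack any improper symmetry element and so occur as enantiomeric pairs, giving 9 + 6 = 15 stereoisomers in total.

6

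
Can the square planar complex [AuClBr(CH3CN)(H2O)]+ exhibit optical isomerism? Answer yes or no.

A square has two trans pairs of vertices; adjacent vertices are cis.
There are 3 geometric isomers: (Br/Cl trans, CH3CN/H2O trans); (Br/H2O trans, CH3CN/Cl trans); (Br/CH3CN trans, Cl/H2O trans).
Each arrangement has an internal mirror plane or centre of symmetry, so none is chiral.

no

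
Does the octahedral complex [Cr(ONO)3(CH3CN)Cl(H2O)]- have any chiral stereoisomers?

The six octahedral sites form three mutually perpendicular trans pairs.
There are 4 geometric isomers: ONO mer (3 arrangements); ONO fac (chiral).
One of these lacks any improper symmetry element and so occurs as an enantiomeric pair, giving 4 + 1 = 5 stereoisomers in total.

yes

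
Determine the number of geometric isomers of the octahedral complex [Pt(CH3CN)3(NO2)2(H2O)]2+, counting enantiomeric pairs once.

3

In an octahedral complex each vertex has one trans partner and four cis neighbours.
The distinct arrangements are (3 in all): CH3CN mer, NO2 trans; CH3CN mer, NO2 cis; CH3CN fac, NO2 cis.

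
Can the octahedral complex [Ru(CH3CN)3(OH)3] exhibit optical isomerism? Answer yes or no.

The six octahedral sites form three mutually perpendicular trans pairs.
There are 2 geometric isomers: CH3CN mer; CH3CN fac.
Each arrangement has an internal mirror plane or centre of symmetry, so none is chiral.

no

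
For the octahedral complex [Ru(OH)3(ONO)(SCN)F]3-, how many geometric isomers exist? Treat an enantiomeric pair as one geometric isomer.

An octahedron has six vertices in three trans pairs; every non-trans pair is cis.
Working through the distinct placements yields 4 geometric isomers: OH mer (3 arrangements); OH fac (chiral).

4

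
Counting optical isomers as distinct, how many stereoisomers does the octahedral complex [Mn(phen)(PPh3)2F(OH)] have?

In an octahedral complex each vertex has one trans partner and four cis neighbours.
Each phen is bidentate and must span two cis positions.
Systematic placement gives 4 geometric isomers: PPh3 cis (3 arrangements, 2 chiral); PPh3 trans.
Of these, 2 lack any improper symmetry element and so occur as enantiomeric pairs, giving 4 + 2 = 6 stereoisomers in total.

6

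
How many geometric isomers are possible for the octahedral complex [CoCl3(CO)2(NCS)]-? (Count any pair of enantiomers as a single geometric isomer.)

Systematic placement gives 3 geometric isomers: Cl mer, CO trans; Cl fac, CO cis; Cl mer, CO cis.

3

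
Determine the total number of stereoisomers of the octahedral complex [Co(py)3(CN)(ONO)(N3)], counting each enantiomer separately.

An octahedron has six vertices in three trans pairs; every non-trans pair is cis.
The distinct arrangements are (4 in all): py mer (3 arrangements); py fac (chiral).
One of these lacks any improper symmetry element and so occurs as an enantiomeric pair, giving 4 + 1 = 5 stereoisomers in total.

5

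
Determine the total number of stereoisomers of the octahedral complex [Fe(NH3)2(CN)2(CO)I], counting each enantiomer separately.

8

Systematic placement gives 6 geometric isomers: NH3 trans, CN trans; NH3 cis, CN trans; NH3 trans, CN cis; NH3 cis, CN cis (3 arrangements, 2 chiral).
Of these, 2 lack any improper symmetry element and so occur as enantiomeric pairs, giving 6 + 2 = 8 stereoisomers in total.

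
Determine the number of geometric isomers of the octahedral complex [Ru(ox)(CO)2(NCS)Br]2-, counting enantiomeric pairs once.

An octahedron has six vertices in three trans pairs; every non-trans pair is cis.
Each ox is bidentate and must span two cis positions.
Systematic placement gives 4 geometric isomers: CO cis (3 arrangements, 2 chiral); CO trans.

4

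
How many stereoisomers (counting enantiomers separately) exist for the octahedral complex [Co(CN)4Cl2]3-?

2

An octahedron has six vertices in three trans pairs; every non-trans pair is cis.
The distinct arrangements are (2 in all): Cl trans; Cl cis.
Each arrangement has an internal mirror plane or centre of symmetry, so none is chiral.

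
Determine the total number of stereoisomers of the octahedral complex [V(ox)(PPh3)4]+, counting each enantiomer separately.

1

In an octahedral complex each vertex has one trans partner and four cis neighbours.
Each ox is bidentate and must span two cis positions.
Only one geometric arrangement is possible.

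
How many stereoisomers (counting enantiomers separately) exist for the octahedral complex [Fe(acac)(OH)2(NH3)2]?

The six octahedral sites form three mutually perpendicular trans pairs.
Each acac is bidentate and must span two cis positions.
Systematic placement gives 3 geometric isomers: OH cis, NH3 trans; OH cis, NH3 cis (chiral); OH trans, NH3 cis.
One of these lacks any improper symmetry element and so occurs as an enantiomeric pair, giving 3 + 1 = 4 stereoisomers in total.

4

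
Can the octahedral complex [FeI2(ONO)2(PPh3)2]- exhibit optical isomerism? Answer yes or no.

yes

In an octahedral complex each vertex has one trans partner and four cis neighbours.
Working through the distinct placements yields 5 geometric isomers: I trans, ONO trans, PPh3 trans; I trans, ONO cis, PPh3 cis; I cis, ONO cis, PPh3 trans; I cis, ONO cis, PPh3 cis (chiral); I cis, ONO trans, PPh3 cis.
One of these lacks any improper symmetry element and so occurs as an enantiomeric pair, giving 5 + 1 = 6 stereoisomers in total.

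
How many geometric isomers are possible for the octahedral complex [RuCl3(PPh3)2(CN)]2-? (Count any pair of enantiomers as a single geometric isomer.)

3

Working through the distinct placements yields 3 geometric isomers: Cl mer, PPh3 trans; Cl fac, PPh3 cis; Cl mer, PPh3 cis.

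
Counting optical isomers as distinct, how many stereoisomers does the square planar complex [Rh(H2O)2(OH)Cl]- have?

A square has two trans pairs of vertices; adjacent vertices are cis.
The distinct arrangements are (2 in all): H2O cis; H2O trans.
Each arrangement has an internal mirror plane or centre of symmetry, so none is chiral.

2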